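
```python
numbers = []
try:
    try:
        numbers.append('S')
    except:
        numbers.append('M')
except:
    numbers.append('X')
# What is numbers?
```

Step-by-step execution trace:
1. Inner try: `numbers.append('S')` → numbers = ['S']. No exception raised.
2. Inner `except` is skipped.
3. Inner try completes normally; outer `except` is skipped.
Result: ['S']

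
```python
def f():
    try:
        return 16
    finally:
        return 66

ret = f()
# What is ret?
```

Step-by-step execution trace:
1. `f()` enters try: `return 16` sets pending return value 16.
2. Before returning, `finally: return 66` runs and overrides the pending return.
3. f() returns 66 → ret = 66.
Result: 66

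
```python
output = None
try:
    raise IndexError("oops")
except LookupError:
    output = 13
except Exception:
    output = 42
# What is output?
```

Step-by-step execution trace:
1. `raise IndexError(...)` raises IndexError.
2. `except LookupError` matches (IndexError is a subclass of LookupError) → output = 13.
3. `except Exception` is not reached.
Result: 13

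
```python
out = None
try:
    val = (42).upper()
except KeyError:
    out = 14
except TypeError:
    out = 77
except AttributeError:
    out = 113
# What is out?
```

Step-by-step execution trace:
1. `val = (42).upper()` raises AttributeError.
2. `except KeyError` does not match AttributeError; skipped.
3. `except TypeError` does not match AttributeError; skipped.
4. `except AttributeError` matches → out = 113.
Result: 113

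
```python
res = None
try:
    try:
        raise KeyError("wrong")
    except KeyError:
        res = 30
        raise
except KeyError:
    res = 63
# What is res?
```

Step-by-step execution trace:
1. Inner try: `raise KeyError("wrong")` raises KeyError.
2. Inner `except KeyError` matches → res = 30.
3. bare `raise` re-raises the same KeyError.
4. Outer `except KeyError` matches → res = 63.
Result: 63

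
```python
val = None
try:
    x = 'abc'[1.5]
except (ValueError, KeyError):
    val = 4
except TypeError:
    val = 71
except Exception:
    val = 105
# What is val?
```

Step-by-step execution trace:
1. `x = 'abc'[1.5]` raises TypeError.
2. `except (ValueError, KeyError)` does not match TypeError; skipped.
3. `except TypeError` matches (exact type match) → val = 71.
4. `except Exception` is not reached.
Result: 71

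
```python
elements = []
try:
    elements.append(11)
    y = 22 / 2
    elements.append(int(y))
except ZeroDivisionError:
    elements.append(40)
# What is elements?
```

Step-by-step execution trace:
1. try: `elements.append(11)` → elements = [11].
2. `y = 22 / 2` → y = 11.0. No exception raised.
3. `elements.append(int(y))` → elements = [11, 11].
4. `except ZeroDivisionError` is skipped (no exception was raised).
Result: [11, 11]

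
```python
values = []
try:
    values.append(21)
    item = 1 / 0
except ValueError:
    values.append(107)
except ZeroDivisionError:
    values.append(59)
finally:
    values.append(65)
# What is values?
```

Step-by-step execution trace:
1. try: `values.append(21)` → values = [21].
2. `item = 1 / 0` raises ZeroDivisionError.
3. `except ValueError` does not match ZeroDivisionError; skipped.
4. `except ZeroDivisionError` matches → `values.append(59)` → values = [21, 59].
5. finally always runs: `values.append(65)` → values = [21, 59, 65].
Result: [21, 59, 65]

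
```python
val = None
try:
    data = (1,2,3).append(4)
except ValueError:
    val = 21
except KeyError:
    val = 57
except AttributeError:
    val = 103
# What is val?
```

Step-by-step execution trace:
1. `data = (1,2,3).append(4)` raises AttributeError.
2. `except ValueError` does not match AttributeError; skipped.
3. `except KeyError` does not match AttributeError; skipped.
4. `except AttributeError` matches → val = 103.
Result: 103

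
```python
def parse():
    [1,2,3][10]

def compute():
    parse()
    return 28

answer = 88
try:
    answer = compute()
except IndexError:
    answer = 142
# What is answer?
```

Step-by-step execution trace:
1. answer starts at 88.
2. try: `compute()` calls `parse()`.
3. `parse()` evaluates `[1,2,3][10]`, which raises IndexError; it propagates through compute (uncaught).
4. `return 28` in compute is not reached; the assignment to answer does not complete.
5. `except IndexError` matches → answer = 142.
Result: 142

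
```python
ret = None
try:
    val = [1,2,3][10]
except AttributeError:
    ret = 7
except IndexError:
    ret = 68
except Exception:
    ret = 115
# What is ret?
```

Step-by-step execution trace:
1. `val = [1,2,3][10]` raises IndexError.
2. `except AttributeError` does not match IndexError; skipped.
3. `except IndexError` matches → ret = 68.
4. Remaining except clauses are skipped.
Result: 68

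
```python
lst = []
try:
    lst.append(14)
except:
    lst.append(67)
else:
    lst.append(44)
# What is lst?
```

Step-by-step execution trace:
1. try: `lst.append(14)` → lst = [14]. No exception raised.
2. `except` is skipped.
3. `else` runs (try completed without exception): `lst.append(44)` → lst = [14, 44].
Result: [14, 44]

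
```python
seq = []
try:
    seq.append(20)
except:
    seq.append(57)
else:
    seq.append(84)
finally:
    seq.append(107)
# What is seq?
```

Step-by-step execution trace:
1. try: `seq.append(20)` → seq = [20]. No exception raised.
2. `except` is skipped.
3. `else` runs: `seq.append(84)` → seq = [20, 84].
4. `finally` always runs: `seq.append(107)` → seq = [20, 84, 107].
Result: [20, 84, 107]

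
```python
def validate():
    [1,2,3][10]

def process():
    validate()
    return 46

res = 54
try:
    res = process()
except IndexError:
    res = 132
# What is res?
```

Step-by-step execution trace:
1. res starts at 54.
2. try: `process()` calls `validate()`.
3. `validate()` evaluates `[1,2,3][10]`, which raises IndexError; it propagates through process (uncaught).
4. `return 46` in process is not reached; the assignment to res does not complete.
5. `except IndexError` matches → res = 132.
Result: 132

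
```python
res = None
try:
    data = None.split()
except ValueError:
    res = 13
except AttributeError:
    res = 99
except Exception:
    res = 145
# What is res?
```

Step-by-step execution trace:
1. `data = None.split()` raises AttributeError.
2. `except ValueError` does not match AttributeError; skipped.
3. `except AttributeError` matches → res = 99.
4. Remaining except clauses are skipped.
Result: 99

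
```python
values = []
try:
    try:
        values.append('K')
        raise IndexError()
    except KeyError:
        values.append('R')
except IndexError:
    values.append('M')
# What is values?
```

Step-by-step execution trace:
1. Inner try: `values.append('K')` → values = ['K'].
2. `raise IndexError()` raises IndexError.
3. Inner `except KeyError` does not match IndexError; exception propagates to outer try.
4. Outer `except IndexError` matches → `values.append('M')` → values = ['K', 'M'].
Result: ['K', 'M']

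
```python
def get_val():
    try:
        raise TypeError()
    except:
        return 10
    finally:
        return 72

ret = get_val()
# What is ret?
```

Step-by-step execution trace:
1. `get_val()` enters try: `raise TypeError()` raises TypeError.
2. bare `except` matches → `return 10` sets pending return value 10.
3. Before returning, `finally: return 72` runs and overrides the pending return.
4. get_val() returns 72 → ret = 72.
Result: 72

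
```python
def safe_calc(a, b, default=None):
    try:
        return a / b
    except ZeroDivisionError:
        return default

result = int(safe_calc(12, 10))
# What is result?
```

Step-by-step execution trace:
1. `safe_calc(12, 10)` enters try: `return 12 / 10` → returns 1.2. No exception raised.
2. `except ZeroDivisionError` is skipped.
3. `int(1.2)` → 1 → result = 1.
Result: 1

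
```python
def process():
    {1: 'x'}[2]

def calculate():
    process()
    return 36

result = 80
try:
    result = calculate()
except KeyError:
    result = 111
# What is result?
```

Step-by-step execution trace:
1. result starts at 80.
2. try: `calculate()` calls `process()`.
3. `process()` evaluates `{1: 'x'}[2]`, which raises KeyError; it propagates through calculate (uncaught).
4. `return 36` in calculate is not reached; the assignment to result does not complete.
5. `except KeyError` matches → result = 111.
Result: 111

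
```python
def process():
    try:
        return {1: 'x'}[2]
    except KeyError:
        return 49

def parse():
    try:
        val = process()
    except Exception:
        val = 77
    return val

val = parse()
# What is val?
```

Step-by-step execution trace:
1. `parse()` calls `process()`.
2. In process: `{1: 'x'}[2]` raises KeyError; `except KeyError` catches it → returns 49.
3. In parse: `val = process()` → val = 49. No exception reaches parse.
4. `except Exception` is skipped; parse returns 49.
5. val = 49.
Result: 49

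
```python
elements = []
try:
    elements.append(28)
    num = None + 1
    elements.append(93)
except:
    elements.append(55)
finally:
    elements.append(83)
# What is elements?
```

Step-by-step execution trace:
1. try: `elements.append(28)` → elements = [28].
2. `num = None + 1` raises TypeError; `elements.append(93)` is not reached.
3. bare `except` matches → `elements.append(55)` → elements = [28, 55].
4. finally always runs: `elements.append(83)` → elements = [28, 55, 83].
Result: [28, 55, 83]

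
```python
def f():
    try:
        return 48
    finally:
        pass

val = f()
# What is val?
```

Step-by-step execution trace:
1. `f()` enters try: `return 48` sets pending return value 48.
2. Before returning, `finally: pass` runs (no effect).
3. f() returns 48 → val = 48.
Result: 48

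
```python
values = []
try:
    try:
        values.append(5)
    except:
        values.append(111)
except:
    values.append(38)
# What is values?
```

Step-by-step execution trace:
1. Inner try: `values.append(5)` → values = [5]. No exception raised.
2. Inner `except` is skipped.
3. Inner try completes normally; outer `except` is skipped.
Result: [5]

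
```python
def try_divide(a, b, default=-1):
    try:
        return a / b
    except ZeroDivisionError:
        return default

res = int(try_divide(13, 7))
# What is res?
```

Step-by-step execution trace:
1. `try_divide(13, 7)` enters try: `return 13 / 7` → returns 1.8571428571428572. No exception raised.
2. `except ZeroDivisionError` is skipped.
3. `int(1.8571428571428572)` → 1 → res = 1.
Result: 1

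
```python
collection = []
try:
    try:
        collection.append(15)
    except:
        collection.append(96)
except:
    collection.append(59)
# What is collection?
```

Step-by-step execution trace:
1. Inner try: `collection.append(15)` → collection = [15]. No exception raised.
2. Inner `except` is skipped.
3. Inner try completes normally; outer `except` is skipped.
Result: [15]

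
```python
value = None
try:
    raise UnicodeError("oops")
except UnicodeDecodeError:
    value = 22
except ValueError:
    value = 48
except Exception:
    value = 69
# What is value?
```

Step-by-step execution trace:
1. `raise UnicodeError(...)` raises UnicodeError.
2. `except UnicodeDecodeError` does not match (UnicodeError is not a subclass of UnicodeDecodeError); skipped.
3. `except ValueError` matches (UnicodeError is a subclass of ValueError) → value = 48.
4. `except Exception` is not reached.
Result: 48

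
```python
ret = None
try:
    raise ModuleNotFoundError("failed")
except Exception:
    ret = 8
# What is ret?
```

Step-by-step execution trace:
1. `raise ModuleNotFoundError(...)` raises ModuleNotFoundError.
2. `except Exception` matches (ModuleNotFoundError is a subclass of Exception) → ret = 8.
Result: 8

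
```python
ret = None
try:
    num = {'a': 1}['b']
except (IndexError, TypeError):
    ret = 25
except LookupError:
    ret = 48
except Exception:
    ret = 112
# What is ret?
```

Step-by-step execution trace:
1. `num = {'a': 1}['b']` raises KeyError.
2. `except (IndexError, TypeError)` does not match KeyError; skipped.
3. `except LookupError` matches (KeyError is a subclass of LookupError) → ret = 48.
4. `except Exception` is not reached.
Result: 48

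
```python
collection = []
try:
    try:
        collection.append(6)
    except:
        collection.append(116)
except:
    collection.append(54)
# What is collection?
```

Step-by-step execution trace:
1. Inner try: `collection.append(6)` → collection = [6]. No exception raised.
2. Inner `except` is skipped.
3. Inner try completes normally; outer `except` is skipped.
Result: [6]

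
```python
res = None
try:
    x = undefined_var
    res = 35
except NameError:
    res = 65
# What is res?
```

Step-by-step execution trace:
1. `x = undefined_var` raises NameError.
2. `res = 35` is not reached.
3. `except NameError` matches → res = 65.
Result: 65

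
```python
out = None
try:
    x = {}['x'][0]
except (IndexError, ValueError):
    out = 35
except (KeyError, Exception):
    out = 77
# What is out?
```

Step-by-step execution trace:
1. `x = {}['x'][0]` raises KeyError.
2. `except (IndexError, ValueError)` does not match KeyError; skipped.
3. `except (KeyError, Exception)` matches (KeyError is in the tuple) → out = 77.
Result: 77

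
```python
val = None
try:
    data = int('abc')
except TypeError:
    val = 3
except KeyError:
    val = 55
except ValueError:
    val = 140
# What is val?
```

Step-by-step execution trace:
1. `data = int('abc')` raises ValueError.
2. `except TypeError` does not match ValueError; skipped.
3. `except KeyError` does not match ValueError; skipped.
4. `except ValueError` matches → val = 140.
Result: 140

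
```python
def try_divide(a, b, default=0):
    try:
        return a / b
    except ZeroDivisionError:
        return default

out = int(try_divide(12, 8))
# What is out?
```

Step-by-step execution trace:
1. `try_divide(12, 8)` enters try: `return 12 / 8` → returns 1.5. No exception raised.
2. `except ZeroDivisionError` is skipped.
3. `int(1.5)` → 1 → out = 1.
Result: 1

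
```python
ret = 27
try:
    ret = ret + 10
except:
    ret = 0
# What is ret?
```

Step-by-step execution trace:
1. ret starts at 27.
2. try: `ret = ret + 10` → ret = 37. No exception raised.
3. `except` is skipped.
Result: 37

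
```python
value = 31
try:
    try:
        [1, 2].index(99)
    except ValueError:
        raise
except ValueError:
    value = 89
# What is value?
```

Step-by-step execution trace:
1. Inner try: `[1, 2].index(99)` raises ValueError.
2. Inner `except ValueError` matches; bare `raise` re-raises the same ValueError.
3. Outer `except ValueError` matches → value = 89.
Result: 89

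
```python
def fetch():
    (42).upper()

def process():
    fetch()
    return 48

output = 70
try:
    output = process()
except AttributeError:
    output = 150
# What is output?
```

Step-by-step execution trace:
1. output starts at 70.
2. try: `process()` calls `fetch()`.
3. `fetch()` evaluates `(42).upper()`, which raises AttributeError; it propagates through process (uncaught).
4. `return 48` in process is not reached; the assignment to output does not complete.
5. `except AttributeError` matches → output = 150.
Result: 150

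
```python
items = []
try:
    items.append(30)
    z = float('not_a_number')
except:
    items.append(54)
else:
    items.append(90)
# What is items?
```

Step-by-step execution trace:
1. try: `items.append(30)` → items = [30].
2. `z = float('not_a_number')` raises ValueError.
3. bare `except` matches → `items.append(54)` → items = [30, 54].
4. `else` is skipped (an exception was raised).
Result: [30, 54]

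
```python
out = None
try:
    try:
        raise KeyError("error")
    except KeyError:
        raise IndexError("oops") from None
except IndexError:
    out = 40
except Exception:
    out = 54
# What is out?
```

Step-by-step execution trace:
1. Inner try raises KeyError; inner `except KeyError` catches it.
2. `raise IndexError(...) from None` raises IndexError (from None suppresses __context__, but the active exception is still IndexError).
3. Outer `except IndexError` matches → out = 40.
4. `except Exception` is not reached.
Result: 40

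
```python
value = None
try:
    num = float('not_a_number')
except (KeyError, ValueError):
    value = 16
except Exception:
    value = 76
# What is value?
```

Step-by-step execution trace:
1. `num = float('not_a_number')` raises ValueError.
2. `except (KeyError, ValueError)` matches (ValueError is in the tuple) → value = 16.
3. `except Exception` is not reached.
Result: 16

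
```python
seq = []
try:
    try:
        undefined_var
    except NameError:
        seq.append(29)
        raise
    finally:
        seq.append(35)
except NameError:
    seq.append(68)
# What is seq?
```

Step-by-step execution trace:
1. Inner try: `undefined_var` raises NameError.
2. Inner `except NameError` matches → `seq.append(29)` → seq = [29].
3. bare `raise` re-raises NameError.
4. Inner `finally` runs during unwinding: `seq.append(35)` → seq = [29, 35].
5. Outer `except NameError` matches → `seq.append(68)` → seq = [29, 35, 68].
Result: [29, 35, 68]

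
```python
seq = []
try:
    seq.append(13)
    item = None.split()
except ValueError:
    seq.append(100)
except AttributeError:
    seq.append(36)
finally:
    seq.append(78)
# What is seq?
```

Step-by-step execution trace:
1. try: `seq.append(13)` → seq = [13].
2. `item = None.split()` raises AttributeError.
3. `except ValueError` does not match AttributeError; skipped.
4. `except AttributeError` matches → `seq.append(36)` → seq = [13, 36].
5. finally always runs: `seq.append(78)` → seq = [13, 36, 78].
Result: [13, 36, 78]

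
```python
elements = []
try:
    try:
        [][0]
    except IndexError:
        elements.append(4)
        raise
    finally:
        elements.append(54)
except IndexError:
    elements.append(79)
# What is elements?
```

Step-by-step execution trace:
1. Inner try: `[][0]` raises IndexError.
2. Inner `except IndexError` matches → `elements.append(4)` → elements = [4].
3. bare `raise` re-raises IndexError.
4. Inner `finally` runs during unwinding: `elements.append(54)` → elements = [4, 54].
5. Outer `except IndexError` matches → `elements.append(79)` → elements = [4, 54, 79].
Result: [4, 54, 79]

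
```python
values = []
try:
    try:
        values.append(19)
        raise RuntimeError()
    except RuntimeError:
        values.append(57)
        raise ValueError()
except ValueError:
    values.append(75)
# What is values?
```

Step-by-step execution trace:
1. Inner try: `values.append(19)` → values = [19].
2. `raise RuntimeError()` raises RuntimeError.
3. Inner `except RuntimeError` matches → `values.append(57)` → values = [19, 57].
4. `raise ValueError()` raises ValueError; propagates to outer try.
5. Outer `except ValueError` matches → `values.append(75)` → values = [19, 57, 75].
Result: [19, 57, 75]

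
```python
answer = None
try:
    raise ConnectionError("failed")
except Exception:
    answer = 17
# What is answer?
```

Step-by-step execution trace:
1. `raise ConnectionError(...)` raises ConnectionError.
2. `except Exception` matches (ConnectionError is a subclass of Exception) → answer = 17.
Result: 17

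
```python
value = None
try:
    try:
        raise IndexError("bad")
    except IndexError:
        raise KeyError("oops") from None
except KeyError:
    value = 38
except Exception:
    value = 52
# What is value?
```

Step-by-step execution trace:
1. Inner try raises IndexError; inner `except IndexError` catches it.
2. `raise KeyError(...) from None` raises KeyError (from None suppresses __context__, but the active exception is still KeyError).
3. Outer `except KeyError` matches → value = 38.
4. `except Exception` is not reached.
Result: 38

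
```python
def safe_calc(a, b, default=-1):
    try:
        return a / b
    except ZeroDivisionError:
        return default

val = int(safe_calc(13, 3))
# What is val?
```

Step-by-step execution trace:
1. `safe_calc(13, 3)` enters try: `return 13 / 3` → returns 4.333333333333333. No exception raised.
2. `except ZeroDivisionError` is skipped.
3. `int(4.333333333333333)` → 4 → val = 4.
Result: 4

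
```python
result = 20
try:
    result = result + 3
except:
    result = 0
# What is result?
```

Step-by-step execution trace:
1. result starts at 20.
2. try: `result = result + 3` → result = 23. No exception raised.
3. `except` is skipped.
Result: 23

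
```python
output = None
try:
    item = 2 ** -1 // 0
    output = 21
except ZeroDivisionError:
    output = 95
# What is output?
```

Step-by-step execution trace:
1. `item = 2 ** -1 // 0` raises ZeroDivisionError.
2. `output = 21` is not reached.
3. `except ZeroDivisionError` matches → output = 95.
Result: 95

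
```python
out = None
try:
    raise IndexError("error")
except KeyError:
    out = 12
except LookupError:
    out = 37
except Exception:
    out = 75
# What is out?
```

Step-by-step execution trace:
1. `raise IndexError(...)` raises IndexError.
2. `except KeyError` does not match (IndexError is not a subclass of KeyError); skipped.
3. `except LookupError` matches (IndexError is a subclass of LookupError) → out = 37.
4. `except Exception` is not reached.
Result: 37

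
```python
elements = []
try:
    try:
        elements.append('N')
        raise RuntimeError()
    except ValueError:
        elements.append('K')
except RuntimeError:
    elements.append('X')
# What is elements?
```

Step-by-step execution trace:
1. Inner try: `elements.append('N')` → elements = ['N'].
2. `raise RuntimeError()` raises RuntimeError.
3. Inner `except ValueError` does not match RuntimeError; exception propagates to outer try.
4. Outer `except RuntimeError` matches → `elements.append('X')` → elements = ['N', 'X'].
Result: ['N', 'X']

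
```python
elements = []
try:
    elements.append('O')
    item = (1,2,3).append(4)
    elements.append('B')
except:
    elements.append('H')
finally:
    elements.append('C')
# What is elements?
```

Step-by-step execution trace:
1. try: `elements.append('O')` → elements = ['O'].
2. `item = (1,2,3).append(4)` raises AttributeError; `elements.append('B')` is not reached.
3. bare `except` matches → `elements.append('H')` → elements = ['O', 'H'].
4. finally always runs: `elements.append('C')` → elements = ['O', 'H', 'C'].
Result: ['O', 'H', 'C']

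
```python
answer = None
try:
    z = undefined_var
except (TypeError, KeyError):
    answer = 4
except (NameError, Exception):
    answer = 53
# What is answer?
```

Step-by-step execution trace:
1. `z = undefined_var` raises NameError.
2. `except (TypeError, KeyError)` does not match NameError; skipped.
3. `except (NameError, Exception)` matches (NameError is in the tuple) → answer = 53.
Result: 53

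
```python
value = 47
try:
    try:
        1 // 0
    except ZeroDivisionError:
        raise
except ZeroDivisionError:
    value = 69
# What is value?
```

Step-by-step execution trace:
1. Inner try: `1 // 0` raises ZeroDivisionError.
2. Inner `except ZeroDivisionError` matches; bare `raise` re-raises the same ZeroDivisionError.
3. Outer `except ZeroDivisionError` matches → value = 69.
Result: 69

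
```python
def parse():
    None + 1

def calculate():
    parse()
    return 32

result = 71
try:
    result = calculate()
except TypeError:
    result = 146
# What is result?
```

Step-by-step execution trace:
1. result starts at 71.
2. try: `calculate()` calls `parse()`.
3. `parse()` evaluates `None + 1`, which raises TypeError; it propagates through calculate (uncaught).
4. `return 32` in calculate is not reached; the assignment to result does not complete.
5. `except TypeError` matches → result = 146.
Result: 146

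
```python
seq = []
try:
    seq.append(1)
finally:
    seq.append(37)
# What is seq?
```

Step-by-step execution trace:
1. try: `seq.append(1)` → seq = [1].
2. The try body completes without raising.
3. finally always runs: `seq.append(37)` → seq = [1, 37].
Result: [1, 37]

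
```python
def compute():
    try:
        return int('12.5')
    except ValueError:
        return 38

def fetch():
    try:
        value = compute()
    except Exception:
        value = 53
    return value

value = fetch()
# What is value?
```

Step-by-step execution trace:
1. `fetch()` calls `compute()`.
2. In compute: `int('12.5')` raises ValueError; `except ValueError` catches it → returns 38.
3. In fetch: `value = compute()` → value = 38. No exception reaches fetch.
4. `except Exception` is skipped; fetch returns 38.
5. value = 38.
Result: 38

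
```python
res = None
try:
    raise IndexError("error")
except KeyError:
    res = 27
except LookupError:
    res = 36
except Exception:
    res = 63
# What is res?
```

Step-by-step execution trace:
1. `raise IndexError(...)` raises IndexError.
2. `except KeyError` does not match (IndexError is not a subclass of KeyError); skipped.
3. `except LookupError` matches (IndexError is a subclass of LookupError) → res = 36.
4. `except Exception` is not reached.
Result: 36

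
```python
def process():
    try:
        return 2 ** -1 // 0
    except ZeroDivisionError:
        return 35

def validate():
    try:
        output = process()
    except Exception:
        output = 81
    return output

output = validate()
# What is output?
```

Step-by-step execution trace:
1. `validate()` calls `process()`.
2. In process: `2 ** -1 // 0` raises ZeroDivisionError; `except ZeroDivisionError` catches it → returns 35.
3. In validate: `output = process()` → output = 35. No exception reaches validate.
4. `except Exception` is skipped; validate returns 35.
5. output = 35.
Result: 35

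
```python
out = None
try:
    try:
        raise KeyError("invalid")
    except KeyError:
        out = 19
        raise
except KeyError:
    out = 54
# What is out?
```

Step-by-step execution trace:
1. Inner try: `raise KeyError("invalid")` raises KeyError.
2. Inner `except KeyError` matches → out = 19.
3. bare `raise` re-raises the same KeyError.
4. Outer `except KeyError` matches → out = 54.
Result: 54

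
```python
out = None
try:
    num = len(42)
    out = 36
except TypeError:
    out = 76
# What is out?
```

Step-by-step execution trace:
1. `num = len(42)` raises TypeError.
2. `out = 36` is not reached.
3. `except TypeError` matches → out = 76.
Result: 76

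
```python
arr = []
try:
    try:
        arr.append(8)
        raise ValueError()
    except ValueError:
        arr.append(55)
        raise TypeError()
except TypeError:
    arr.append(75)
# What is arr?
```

Step-by-step execution trace:
1. Inner try: `arr.append(8)` → arr = [8].
2. `raise ValueError()` raises ValueError.
3. Inner `except ValueError` matches → `arr.append(55)` → arr = [8, 55].
4. `raise TypeError()` raises TypeError; propagates to outer try.
5. Outer `except TypeError` matches → `arr.append(75)` → arr = [8, 55, 75].
Result: [8, 55, 75]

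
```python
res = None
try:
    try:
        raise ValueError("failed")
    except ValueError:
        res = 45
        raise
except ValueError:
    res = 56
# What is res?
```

Step-by-step execution trace:
1. Inner try: `raise ValueError("failed")` raises ValueError.
2. Inner `except ValueError` matches → res = 45.
3. bare `raise` re-raises the same ValueError.
4. Outer `except ValueError` matches → res = 56.
Result: 56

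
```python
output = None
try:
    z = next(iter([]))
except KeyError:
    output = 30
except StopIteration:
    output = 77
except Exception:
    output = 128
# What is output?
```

Step-by-step execution trace:
1. `z = next(iter([]))` raises StopIteration.
2. `except KeyError` does not match StopIteration; skipped.
3. `except StopIteration` matches → output = 77.
4. Remaining except clauses are skipped.
Result: 77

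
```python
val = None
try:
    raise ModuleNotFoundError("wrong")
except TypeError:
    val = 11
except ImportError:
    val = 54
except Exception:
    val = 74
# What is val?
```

Step-by-step execution trace:
1. `raise ModuleNotFoundError(...)` raises ModuleNotFoundError.
2. `except TypeError` does not match (ModuleNotFoundError is not a subclass of TypeError); skipped.
3. `except ImportError` matches (ModuleNotFoundError is a subclass of ImportError) → val = 54.
4. `except Exception` is not reached.
Result: 54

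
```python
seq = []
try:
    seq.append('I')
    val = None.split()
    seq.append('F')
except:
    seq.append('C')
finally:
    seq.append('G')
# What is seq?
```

Step-by-step execution trace:
1. try: `seq.append('I')` → seq = ['I'].
2. `val = None.split()` raises AttributeError; `seq.append('F')` is not reached.
3. bare `except` matches → `seq.append('C')` → seq = ['I', 'C'].
4. finally always runs: `seq.append('G')` → seq = ['I', 'C', 'G'].
Result: ['I', 'C', 'G']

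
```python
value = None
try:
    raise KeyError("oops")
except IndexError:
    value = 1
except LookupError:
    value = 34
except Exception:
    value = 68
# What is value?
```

Step-by-step execution trace:
1. `raise KeyError(...)` raises KeyError.
2. `except IndexError` does not match (KeyError is not a subclass of IndexError); skipped.
3. `except LookupError` matches (KeyError is a subclass of LookupError) → value = 34.
4. `except Exception` is not reached.
Result: 34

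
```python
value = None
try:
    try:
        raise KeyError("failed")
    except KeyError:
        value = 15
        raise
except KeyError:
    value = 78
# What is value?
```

Step-by-step execution trace:
1. Inner try: `raise KeyError("failed")` raises KeyError.
2. Inner `except KeyError` matches → value = 15.
3. bare `raise` re-raises the same KeyError.
4. Outer `except KeyError` matches → value = 78.
Result: 78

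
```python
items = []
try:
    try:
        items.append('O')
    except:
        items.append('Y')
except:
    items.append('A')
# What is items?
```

Step-by-step execution trace:
1. Inner try: `items.append('O')` → items = ['O']. No exception raised.
2. Inner `except` is skipped.
3. Inner try completes normally; outer `except` is skipped.
Result: ['O']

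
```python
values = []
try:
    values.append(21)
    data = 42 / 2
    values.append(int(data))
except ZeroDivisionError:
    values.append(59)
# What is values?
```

Step-by-step execution trace:
1. try: `values.append(21)` → values = [21].
2. `data = 42 / 2` → data = 21.0. No exception raised.
3. `values.append(int(data))` → values = [21, 21].
4. `except ZeroDivisionError` is skipped (no exception was raised).
Result: [21, 21]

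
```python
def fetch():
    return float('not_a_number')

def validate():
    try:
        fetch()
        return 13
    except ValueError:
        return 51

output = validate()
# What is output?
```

Step-by-step execution trace:
1. `validate()` calls `fetch()`.
2. `fetch()` evaluates `float('not_a_number')`, which raises ValueError; it propagates to the caller.
3. `return 13` is not reached.
4. `except ValueError` in validate matches → returns 51.
5. output = 51.
Result: 51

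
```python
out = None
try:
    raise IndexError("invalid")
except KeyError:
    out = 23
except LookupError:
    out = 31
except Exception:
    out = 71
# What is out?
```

Step-by-step execution trace:
1. `raise IndexError(...)` raises IndexError.
2. `except KeyError` does not match (IndexError is not a subclass of KeyError); skipped.
3. `except LookupError` matches (IndexError is a subclass of LookupError) → out = 31.
4. `except Exception` is not reached.
Result: 31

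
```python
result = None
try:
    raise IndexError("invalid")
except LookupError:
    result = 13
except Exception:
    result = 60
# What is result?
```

Step-by-step execution trace:
1. `raise IndexError(...)` raises IndexError.
2. `except LookupError` matches (IndexError is a subclass of LookupError) → result = 13.
3. `except Exception` is not reached.
Result: 13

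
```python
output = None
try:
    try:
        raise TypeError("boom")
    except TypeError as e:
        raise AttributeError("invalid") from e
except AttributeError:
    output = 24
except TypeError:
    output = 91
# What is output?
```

Step-by-step execution trace:
1. Inner try raises TypeError; inner `except TypeError as e` catches it.
2. `raise AttributeError(...) from e` raises AttributeError (TypeError is attached as __cause__, but only AttributeError is active).
3. Outer `except AttributeError` matches → output = 24.
4. `except TypeError` is not reached.
Result: 24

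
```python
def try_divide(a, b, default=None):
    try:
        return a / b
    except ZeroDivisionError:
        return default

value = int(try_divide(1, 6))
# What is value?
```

Step-by-step execution trace:
1. `try_divide(1, 6)` enters try: `return 1 / 6` → returns 0.16666666666666666. No exception raised.
2. `except ZeroDivisionError` is skipped.
3. `int(0.16666666666666666)` → 0 → value = 0.
Result: 0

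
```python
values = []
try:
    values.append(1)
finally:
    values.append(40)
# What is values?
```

Step-by-step execution trace:
1. try: `values.append(1)` → values = [1].
2. The try body completes without raising.
3. finally always runs: `values.append(40)` → values = [1, 40].
Result: [1, 40]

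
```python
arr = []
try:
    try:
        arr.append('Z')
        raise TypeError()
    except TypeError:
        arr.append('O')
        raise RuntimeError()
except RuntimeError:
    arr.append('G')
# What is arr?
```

Step-by-step execution trace:
1. Inner try: `arr.append('Z')` → arr = ['Z'].
2. `raise TypeError()` raises TypeError.
3. Inner `except TypeError` matches → `arr.append('O')` → arr = ['Z', 'O'].
4. `raise RuntimeError()` raises RuntimeError; propagates to outer try.
5. Outer `except RuntimeError` matches → `arr.append('G')` → arr = ['Z', 'O', 'G'].
Result: ['Z', 'O', 'G']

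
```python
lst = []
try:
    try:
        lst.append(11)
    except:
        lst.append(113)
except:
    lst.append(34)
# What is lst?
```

Step-by-step execution trace:
1. Inner try: `lst.append(11)` → lst = [11]. No exception raised.
2. Inner `except` is skipped.
3. Inner try completes normally; outer `except` is skipped.
Result: [11]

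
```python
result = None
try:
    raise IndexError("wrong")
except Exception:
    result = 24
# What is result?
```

Step-by-step execution trace:
1. `raise IndexError(...)` raises IndexError.
2. `except Exception` matches (IndexError is a subclass of Exception) → result = 24.
Result: 24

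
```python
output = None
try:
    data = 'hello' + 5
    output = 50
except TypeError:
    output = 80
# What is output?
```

Step-by-step execution trace:
1. `data = 'hello' + 5` raises TypeError.
2. `output = 50` is not reached.
3. `except TypeError` matches → output = 80.
Result: 80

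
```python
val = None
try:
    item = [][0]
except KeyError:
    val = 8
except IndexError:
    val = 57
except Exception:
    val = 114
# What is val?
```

Step-by-step execution trace:
1. `item = [][0]` raises IndexError.
2. `except KeyError` does not match IndexError; skipped.
3. `except IndexError` matches → val = 57.
4. Remaining except clauses are skipped.
Result: 57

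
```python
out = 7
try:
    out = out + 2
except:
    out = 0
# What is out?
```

Step-by-step execution trace:
1. out starts at 7.
2. try: `out = out + 2` → out = 9. No exception raised.
3. `except` is skipped.
Result: 9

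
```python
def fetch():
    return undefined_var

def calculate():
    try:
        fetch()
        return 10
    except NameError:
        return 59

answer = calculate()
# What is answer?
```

Step-by-step execution trace:
1. `calculate()` calls `fetch()`.
2. `fetch()` evaluates `undefined_var`, which raises NameError; it propagates to the caller.
3. `return 10` is not reached.
4. `except NameError` in calculate matches → returns 59.
5. answer = 59.
Result: 59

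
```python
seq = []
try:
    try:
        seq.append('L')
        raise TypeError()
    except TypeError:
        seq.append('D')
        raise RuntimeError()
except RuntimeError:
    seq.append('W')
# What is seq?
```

Step-by-step execution trace:
1. Inner try: `seq.append('L')` → seq = ['L'].
2. `raise TypeError()` raises TypeError.
3. Inner `except TypeError` matches → `seq.append('D')` → seq = ['L', 'D'].
4. `raise RuntimeError()` raises RuntimeError; propagates to outer try.
5. Outer `except RuntimeError` matches → `seq.append('W')` → seq = ['L', 'D', 'W'].
Result: ['L', 'D', 'W']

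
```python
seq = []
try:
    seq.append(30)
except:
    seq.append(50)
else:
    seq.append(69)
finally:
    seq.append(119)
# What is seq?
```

Step-by-step execution trace:
1. try: `seq.append(30)` → seq = [30]. No exception raised.
2. `except` is skipped.
3. `else` runs: `seq.append(69)` → seq = [30, 69].
4. `finally` always runs: `seq.append(119)` → seq = [30, 69, 119].
Result: [30, 69, 119]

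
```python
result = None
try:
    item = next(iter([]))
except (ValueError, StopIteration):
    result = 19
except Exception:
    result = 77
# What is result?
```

Step-by-step execution trace:
1. `item = next(iter([]))` raises StopIteration.
2. `except (ValueError, StopIteration)` matches (StopIteration is in the tuple) → result = 19.
3. `except Exception` is not reached.
Result: 19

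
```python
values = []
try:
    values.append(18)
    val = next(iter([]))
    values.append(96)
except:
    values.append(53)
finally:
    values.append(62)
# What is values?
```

Step-by-step execution trace:
1. try: `values.append(18)` → values = [18].
2. `val = next(iter([]))` raises StopIteration; `values.append(96)` is not reached.
3. bare `except` matches → `values.append(53)` → values = [18, 53].
4. finally always runs: `values.append(62)` → values = [18, 53, 62].
Result: [18, 53, 62]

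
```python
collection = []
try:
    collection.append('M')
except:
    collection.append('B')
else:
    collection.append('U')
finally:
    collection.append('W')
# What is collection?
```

Step-by-step execution trace:
1. try: `collection.append('M')` → collection = ['M']. No exception raised.
2. `except` is skipped.
3. `else` runs: `collection.append('U')` → collection = ['M', 'U'].
4. `finally` always runs: `collection.append('W')` → collection = ['M', 'U', 'W'].
Result: ['M', 'U', 'W']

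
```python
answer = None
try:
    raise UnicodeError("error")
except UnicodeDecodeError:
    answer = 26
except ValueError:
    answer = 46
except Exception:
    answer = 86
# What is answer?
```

Step-by-step execution trace:
1. `raise UnicodeError(...)` raises UnicodeError.
2. `except UnicodeDecodeError` does not match (UnicodeError is not a subclass of UnicodeDecodeError); skipped.
3. `except ValueError` matches (UnicodeError is a subclass of ValueError) → answer = 46.
4. `except Exception` is not reached.
Result: 46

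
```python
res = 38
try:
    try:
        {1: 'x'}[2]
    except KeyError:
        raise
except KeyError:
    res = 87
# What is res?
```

Step-by-step execution trace:
1. Inner try: `{1: 'x'}[2]` raises KeyError.
2. Inner `except KeyError` matches; bare `raise` re-raises the same KeyError.
3. Outer `except KeyError` matches → res = 87.
Result: 87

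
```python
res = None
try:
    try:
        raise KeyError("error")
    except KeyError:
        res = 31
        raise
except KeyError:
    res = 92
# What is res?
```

Step-by-step execution trace:
1. Inner try: `raise KeyError("error")` raises KeyError.
2. Inner `except KeyError` matches → res = 31.
3. bare `raise` re-raises the same KeyError.
4. Outer `except KeyError` matches → res = 92.
Result: 92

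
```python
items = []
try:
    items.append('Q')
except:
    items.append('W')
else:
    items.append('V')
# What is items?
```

Step-by-step execution trace:
1. try: `items.append('Q')` → items = ['Q']. No exception raised.
2. `except` is skipped.
3. `else` runs (try completed without exception): `items.append('V')` → items = ['Q', 'V'].
Result: ['Q', 'V']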